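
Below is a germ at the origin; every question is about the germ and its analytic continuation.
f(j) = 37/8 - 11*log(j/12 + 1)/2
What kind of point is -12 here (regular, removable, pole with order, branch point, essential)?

The term (-11/2)*log(1 - j/(-12)) has argument 1 - -12/(-12) = 0 at -12: a logarithmic (infinitely-sheeted) branch point; the remaining terms are analytic or single-valued there.

The point is a logarithmic branch point.


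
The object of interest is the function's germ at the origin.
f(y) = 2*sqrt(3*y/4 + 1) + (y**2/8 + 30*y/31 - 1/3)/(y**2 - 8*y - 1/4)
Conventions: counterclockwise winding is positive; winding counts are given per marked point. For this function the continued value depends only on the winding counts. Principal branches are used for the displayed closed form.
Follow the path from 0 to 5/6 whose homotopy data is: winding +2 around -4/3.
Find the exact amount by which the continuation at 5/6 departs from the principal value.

The rational part is single-valued and drops out of the difference; each branch term changes only by its own monodromy.
(2)*sqrt(1 - y/(-4/3)): winding +2 is even, the square root returns to the same sheet, contribution 0.
Summing the contributions at y = 5/6 gives 0.

Continued minus principal equals 0.


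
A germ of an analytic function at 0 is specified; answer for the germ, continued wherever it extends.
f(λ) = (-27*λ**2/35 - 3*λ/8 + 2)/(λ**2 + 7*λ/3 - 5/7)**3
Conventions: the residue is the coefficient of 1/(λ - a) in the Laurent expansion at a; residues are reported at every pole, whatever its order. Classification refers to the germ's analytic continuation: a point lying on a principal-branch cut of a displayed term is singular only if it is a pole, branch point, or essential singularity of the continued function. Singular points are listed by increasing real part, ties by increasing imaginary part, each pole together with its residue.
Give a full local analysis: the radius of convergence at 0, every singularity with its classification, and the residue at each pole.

Denominator factor (λ**2 + 7*λ/3 - 5/7)^3: discriminant 523/63, real irrational roots -7/6 + (1/42)*sqrt(3661) and -7/6 - (1/42)*sqrt(3661); poles of order 3, moduli -7/6 + (1/42)*sqrt(3661) and 7/6 + (1/42)*sqrt(3661).
The radius of convergence is the smallest modulus among the singular points: -7/6 + (1/42)*sqrt(3661).
The factor λ**2 + 7*λ/3 - 5/7 splits as (λ - a)(λ - a') with a = -7/6 - (1/42)*sqrt(3661), a' = -7/6 + (1/42)*sqrt(3661). At the order-3 pole a set g(λ) = (λ - a)^3*f(λ) = [-27*λ**2/35 - 3*λ/8 + 2] / (λ - a')^3.
Order-3 pole: residue = g''(a)/2; g''(-7/6 - (1/42)*sqrt(3661)) = -(5490099/2861113340)*sqrt(3661), so the residue is -(5490099/5722226680)*sqrt(3661).
The factor λ**2 + 7*λ/3 - 5/7 splits as (λ - a)(λ - a') with a = -7/6 + (1/42)*sqrt(3661), a' = -7/6 - (1/42)*sqrt(3661). At the order-3 pole a set g(λ) = (λ - a)^3*f(λ) = [-27*λ**2/35 - 3*λ/8 + 2] / (λ - a')^3.
Order-3 pole: residue = g''(a)/2; g''(-7/6 + (1/42)*sqrt(3661)) = (5490099/2861113340)*sqrt(3661), so the residue is (5490099/5722226680)*sqrt(3661).
List the singular points by increasing real part (a conjugate pair: the negative imaginary part first).

Radius of convergence at 0: -7/6 + (1/42)*sqrt(3661).
At -7/6 - (1/42)*sqrt(3661): a pole of order 3; residue -(5490099/5722226680)*sqrt(3661).
At -7/6 + (1/42)*sqrt(3661): a pole of order 3; residue (5490099/5722226680)*sqrt(3661).


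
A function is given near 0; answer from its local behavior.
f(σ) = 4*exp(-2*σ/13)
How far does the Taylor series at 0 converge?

The radius of convergence is infinite.

The factor exp(-2*σ/13) is entire and contributes no finite singular point.
The polynomial part has no poles.
No finite singular points: the Taylor series at 0 converges everywhere.


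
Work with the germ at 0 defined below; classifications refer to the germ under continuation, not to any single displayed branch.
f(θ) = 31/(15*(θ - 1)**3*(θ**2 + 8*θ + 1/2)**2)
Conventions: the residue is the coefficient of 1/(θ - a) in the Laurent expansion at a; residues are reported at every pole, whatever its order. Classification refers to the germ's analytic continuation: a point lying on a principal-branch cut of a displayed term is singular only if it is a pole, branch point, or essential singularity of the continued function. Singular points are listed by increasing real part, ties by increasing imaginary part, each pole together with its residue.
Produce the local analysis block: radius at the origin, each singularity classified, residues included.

Radius of convergence at 0: 4 - (1/2)*sqrt(62).
At -4 - (1/2)*sqrt(62): a pole of order 2; residue -69688/1954815 + (54830/12119853)*sqrt(62).
At -4 + (1/2)*sqrt(62): a pole of order 2; residue -69688/1954815 - (54830/12119853)*sqrt(62).
At 1: a pole of order 3; residue 139376/1954815.

Denominator factor (θ**2 + 8*θ + 1/2)^2: discriminant 62, real irrational roots -4 + (1/2)*sqrt(62) and -4 - (1/2)*sqrt(62); poles of order 2, moduli 4 - (1/2)*sqrt(62) and 4 + (1/2)*sqrt(62).
Denominator factor (θ - 1)^3: pole of order 3 at 1, modulus 1.
The radius of convergence is the smallest modulus among the singular points: 4 - (1/2)*sqrt(62).
The factor θ**2 + 8*θ + 1/2 splits as (θ - a)(θ - a') with a = -4 - (1/2)*sqrt(62), a' = -4 + (1/2)*sqrt(62). At the order-2 pole a set g(θ) = (θ - a)^2*f(θ) = [31/(15*(θ - 1)**3)] / (θ - a')^2.
Order-2 pole: residue = g'(a); g'(-4 - (1/2)*sqrt(62)) = -69688/1954815 + (54830/12119853)*sqrt(62), so the residue is -69688/1954815 + (54830/12119853)*sqrt(62).
The factor θ**2 + 8*θ + 1/2 splits as (θ - a)(θ - a') with a = -4 + (1/2)*sqrt(62), a' = -4 - (1/2)*sqrt(62). At the order-2 pole a set g(θ) = (θ - a)^2*f(θ) = [31/(15*(θ - 1)**3)] / (θ - a')^2.
Order-2 pole: residue = g'(a); g'(-4 + (1/2)*sqrt(62)) = -69688/1954815 - (54830/12119853)*sqrt(62), so the residue is -69688/1954815 - (54830/12119853)*sqrt(62).
At the order-3 pole 1 set g(θ) = (θ - (1))^3*f(θ) = 31/(15*(θ**2 + 8*θ + 1/2)**2).
Order-3 pole: residue = g''(a)/2; g''(1) = 278752/1954815, so the residue is 139376/1954815.
List the singular points by increasing real part (a conjugate pair: the negative imaginary part first).


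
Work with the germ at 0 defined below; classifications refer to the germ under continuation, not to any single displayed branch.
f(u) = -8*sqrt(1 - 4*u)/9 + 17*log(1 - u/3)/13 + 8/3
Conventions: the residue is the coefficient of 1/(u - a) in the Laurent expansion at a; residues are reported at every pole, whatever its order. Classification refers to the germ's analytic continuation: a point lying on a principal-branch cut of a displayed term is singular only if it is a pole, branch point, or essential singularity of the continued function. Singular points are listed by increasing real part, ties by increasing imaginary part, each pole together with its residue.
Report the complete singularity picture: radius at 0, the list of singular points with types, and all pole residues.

Branch term (-8/9)*sqrt(1 - u/(1/4)): its argument vanishes at u = 1/4, a square-root branch point, modulus 1/4.
Branch term (17/13)*log(1 - u/(3)): its argument vanishes at u = 3, a logarithmic branch point, modulus 3.
The radius of convergence is the smallest modulus among the singular points: 1/4.
List the singular points by increasing real part (a conjugate pair: the negative imaginary part first).

Radius of convergence at 0: 1/4.
At 1/4: an algebraic (square-root) branch point.
At 3: a logarithmic branch point.


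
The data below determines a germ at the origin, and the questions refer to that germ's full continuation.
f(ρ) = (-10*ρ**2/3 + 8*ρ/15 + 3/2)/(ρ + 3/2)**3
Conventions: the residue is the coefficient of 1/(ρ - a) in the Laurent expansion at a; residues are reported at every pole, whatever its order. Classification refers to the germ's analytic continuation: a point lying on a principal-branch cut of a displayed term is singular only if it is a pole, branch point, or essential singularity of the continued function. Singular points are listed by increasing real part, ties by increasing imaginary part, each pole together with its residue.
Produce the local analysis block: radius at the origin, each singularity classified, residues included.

Radius of convergence at 0: 3/2.
At -3/2: a pole of order 3; residue -10/3.

Denominator factor (ρ + 3/2)^3: pole of order 3 at -3/2, modulus 3/2.
The radius of convergence is the smallest modulus among the singular points: 3/2.
At the order-3 pole -3/2 set g(ρ) = (ρ - (-3/2))^3*f(ρ) = -10*ρ**2/3 + 8*ρ/15 + 3/2.
Order-3 pole: residue = g''(a)/2; g''(-3/2) = -20/3, so the residue is -10/3.


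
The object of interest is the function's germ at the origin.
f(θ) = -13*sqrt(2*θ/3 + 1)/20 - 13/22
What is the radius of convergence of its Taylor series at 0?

The radius of convergence is 3/2.

Branch term (-13/20)*sqrt(1 - θ/(-3/2)): its argument vanishes at θ = -3/2, a square-root branch point, modulus 3/2.
The radius of convergence is the smallest modulus among the singular points: 3/2.


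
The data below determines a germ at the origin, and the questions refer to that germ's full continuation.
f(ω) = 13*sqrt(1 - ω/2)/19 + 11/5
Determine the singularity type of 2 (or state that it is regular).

The point is an algebraic (square-root) branch point.

The term (13/19)*sqrt(1 - ω/(2)) has argument 1 - 2/(2) = 0 at 2: a square-root (algebraic, two-sheeted) branch point; the remaining terms are analytic or single-valued there.


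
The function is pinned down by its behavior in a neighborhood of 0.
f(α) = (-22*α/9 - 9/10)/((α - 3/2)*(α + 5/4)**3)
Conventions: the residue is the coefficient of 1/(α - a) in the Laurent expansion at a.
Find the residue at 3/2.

At the order-1 pole 3/2 set g(α) = (α - (3/2))*f(α) = (-22*α/9 - 9/10)/(α + 5/4)**3.
Simple pole: residue = g(a) at a = 3/2, which is -4384/19965.

The residue is -4384/19965.


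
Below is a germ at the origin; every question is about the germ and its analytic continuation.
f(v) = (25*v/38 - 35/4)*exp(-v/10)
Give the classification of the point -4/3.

There is no denominator, hence no pole anywhere.
The factor exp(-v/10) is entire.
So the germ continues analytically to -4/3.

The point is a regular point.


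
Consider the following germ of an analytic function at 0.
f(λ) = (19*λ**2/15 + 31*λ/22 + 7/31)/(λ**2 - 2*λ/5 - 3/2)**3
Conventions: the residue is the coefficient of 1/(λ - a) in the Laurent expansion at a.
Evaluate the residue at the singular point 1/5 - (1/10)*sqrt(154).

The factor λ**2 - 2*λ/5 - 3/2 splits as (λ - a)(λ - a') with a = 1/5 - (1/10)*sqrt(154), a' = 1/5 + (1/10)*sqrt(154). At the order-3 pole a set g(λ) = (λ - a)^3*f(λ) = [19*λ**2/15 + 31*λ/22 + 7/31] / (λ - a')^3.
Order-3 pole: residue = g''(a)/2; g''(1/5 - (1/10)*sqrt(154)) = (881675/934066518)*sqrt(154), so the residue is (881675/1868133036)*sqrt(154).

The residue is (881675/1868133036)*sqrt(154).


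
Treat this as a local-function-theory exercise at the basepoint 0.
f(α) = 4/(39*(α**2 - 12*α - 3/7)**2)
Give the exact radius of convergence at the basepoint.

Denominator factor (α**2 - 12*α - 3/7)^2: discriminant 1020/7, real irrational roots 6 + (1/7)*sqrt(1785) and 6 - (1/7)*sqrt(1785); poles of order 2, moduli 6 + (1/7)*sqrt(1785) and -6 + (1/7)*sqrt(1785).
The radius of convergence is the smallest modulus among the singular points: -6 + (1/7)*sqrt(1785).

The radius of convergence is -6 + (1/7)*sqrt(1785).


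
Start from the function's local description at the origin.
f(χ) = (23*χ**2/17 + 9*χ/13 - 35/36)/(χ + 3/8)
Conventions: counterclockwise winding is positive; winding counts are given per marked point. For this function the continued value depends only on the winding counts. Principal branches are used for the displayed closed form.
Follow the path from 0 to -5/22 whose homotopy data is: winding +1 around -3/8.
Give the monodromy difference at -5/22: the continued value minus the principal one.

Continued minus principal equals 0.

The function is rational, hence single-valued: continuing it around any pole returns the same value, so the difference is 0.


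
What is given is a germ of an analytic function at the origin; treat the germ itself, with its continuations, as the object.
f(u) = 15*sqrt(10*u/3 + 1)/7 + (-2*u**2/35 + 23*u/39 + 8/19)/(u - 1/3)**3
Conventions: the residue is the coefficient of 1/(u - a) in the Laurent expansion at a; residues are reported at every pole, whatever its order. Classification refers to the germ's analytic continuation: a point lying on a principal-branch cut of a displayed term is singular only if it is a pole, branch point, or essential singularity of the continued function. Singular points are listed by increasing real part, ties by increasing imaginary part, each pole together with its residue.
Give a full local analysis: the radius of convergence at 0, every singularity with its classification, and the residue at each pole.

Radius of convergence at 0: 3/10.
At -3/10: an algebraic (square-root) branch point.
At 1/3: a pole of order 3; residue -2/35.

Denominator factor (u - 1/3)^3: pole of order 3 at 1/3, modulus 1/3.
Branch term (15/7)*sqrt(1 - u/(-3/10)): its argument vanishes at u = -3/10, a square-root branch point, modulus 3/10.
The radius of convergence is the smallest modulus among the singular points: 3/10.
The branch term is analytic at 1/3 and contributes nothing to the residue; only the rational part matters.
At the order-3 pole 1/3 set g(u) = (u - (1/3))^3*(rational part) = -2*u**2/35 + 23*u/39 + 8/19.
Order-3 pole: residue = g''(a)/2; g''(1/3) = -4/35, so the residue is -2/35.
List the singular points by increasing real part (a conjugate pair: the negative imaginary part first).


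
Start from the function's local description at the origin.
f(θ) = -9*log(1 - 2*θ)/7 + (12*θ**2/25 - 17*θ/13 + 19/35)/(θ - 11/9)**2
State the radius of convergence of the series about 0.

The radius of convergence is 1/2.

Denominator factor (θ - 11/9)^2: pole of order 2 at 11/9, modulus 11/9.
Branch term (-9/7)*log(1 - θ/(1/2)): its argument vanishes at θ = 1/2, a logarithmic branch point, modulus 1/2.
The radius of convergence is the smallest modulus among the singular points: 1/2.


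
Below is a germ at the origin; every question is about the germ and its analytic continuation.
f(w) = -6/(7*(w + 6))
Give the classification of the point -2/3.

Denominator factors: w + 6 = 16/3 at w = -2/3 — none vanishes.
So the germ continues analytically to -2/3.

The point is a regular point.


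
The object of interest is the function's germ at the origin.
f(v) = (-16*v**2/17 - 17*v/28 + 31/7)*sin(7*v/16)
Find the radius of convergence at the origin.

The radius of convergence is infinite.

The factor sin(7*v/16) is entire and contributes no finite singular point.
The polynomial part has no poles.
No finite singular points: the Taylor series at 0 converges everywhere.


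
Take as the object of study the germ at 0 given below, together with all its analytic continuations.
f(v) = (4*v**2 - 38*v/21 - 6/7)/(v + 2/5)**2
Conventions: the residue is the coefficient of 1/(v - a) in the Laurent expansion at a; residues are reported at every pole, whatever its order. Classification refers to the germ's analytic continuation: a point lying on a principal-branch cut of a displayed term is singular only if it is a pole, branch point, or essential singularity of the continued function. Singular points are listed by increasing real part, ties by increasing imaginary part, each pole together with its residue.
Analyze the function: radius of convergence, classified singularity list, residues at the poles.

Radius of convergence at 0: 2/5.
At -2/5: a pole of order 2; residue -526/105.

Denominator factor (v + 2/5)^2: pole of order 2 at -2/5, modulus 2/5.
The radius of convergence is the smallest modulus among the singular points: 2/5.
At the order-2 pole -2/5 set g(v) = (v - (-2/5))^2*f(v) = 4*v**2 - 38*v/21 - 6/7.
Order-2 pole: residue = g'(a); g'(-2/5) = -526/105, so the residue is -526/105.


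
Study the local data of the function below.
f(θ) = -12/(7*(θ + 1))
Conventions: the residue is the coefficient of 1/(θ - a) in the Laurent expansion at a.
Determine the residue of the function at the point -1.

The residue is -12/7.

At the order-1 pole -1 set g(θ) = (θ - (-1))*f(θ) = -12/7.
Simple pole: residue = g(a) at a = -1, which is -12/7.


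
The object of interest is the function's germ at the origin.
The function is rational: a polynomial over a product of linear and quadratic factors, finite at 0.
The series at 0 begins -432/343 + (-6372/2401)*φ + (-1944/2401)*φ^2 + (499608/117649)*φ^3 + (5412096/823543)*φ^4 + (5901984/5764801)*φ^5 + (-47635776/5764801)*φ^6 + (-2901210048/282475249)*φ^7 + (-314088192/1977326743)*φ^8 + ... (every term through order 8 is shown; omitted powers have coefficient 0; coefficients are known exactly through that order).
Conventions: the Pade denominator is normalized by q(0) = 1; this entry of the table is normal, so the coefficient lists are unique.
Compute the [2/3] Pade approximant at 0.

The Pade approximant has numerator coefficients [-432/343, -305055504/39993457, -228968559/39993457]; denominator coefficients [1, 1841825/466396, -7212573/1632386, 115904349/11426702].

Taylor coefficients needed (read off): a_0 = -432/343, a_1 = -6372/2401, a_2 = -1944/2401, a_3 = 499608/117649, a_4 = 5412096/823543, a_5 = 5901984/5764801.
Write the denominator as Q(φ) = 1 + q1*φ + q2*φ^2 + q3*φ^3. Requiring Q*f - P = O(φ^6) with deg P <= 2 kills the coefficients of φ^3..φ^5 in Q*f:
  φ^3: a_3 + q1*a_2 + q2*a_1 + q3*a_0 = 0, i.e. 499608/117649 + (-1944/2401)*q1 + (-6372/2401)*q2 + (-432/343)*q3 = 0.
  φ^4: a_4 + q1*a_3 + q2*a_2 + q3*a_1 = 0, i.e. 5412096/823543 + (499608/117649)*q1 + (-1944/2401)*q2 + (-6372/2401)*q3 = 0.
  φ^5: a_5 + q1*a_4 + q2*a_3 + q3*a_2 = 0, i.e. 5901984/5764801 + (5412096/823543)*q1 + (499608/117649)*q2 + (-1944/2401)*q3 = 0.
Solving this linear system: q1 = 1841825/466396, q2 = -7212573/1632386, q3 = 115904349/11426702.
The numerator is Q*f truncated at degree 2: P0 = a_0 = -432/343; P1 = a_1 + q1*a_0 = -305055504/39993457; P2 = a_2 + q1*a_1 + q2*a_0 = -228968559/39993457.


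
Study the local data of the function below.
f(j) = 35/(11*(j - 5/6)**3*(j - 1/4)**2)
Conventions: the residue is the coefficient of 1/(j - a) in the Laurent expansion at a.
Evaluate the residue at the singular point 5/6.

At the order-3 pole 5/6 set g(j) = (j - (5/6))^3*f(j) = 35/(11*(j - 1/4)**2).
Order-3 pole: residue = g''(a)/2; g''(5/6) = 622080/3773, so the residue is 311040/3773.

The residue is 311040/3773.


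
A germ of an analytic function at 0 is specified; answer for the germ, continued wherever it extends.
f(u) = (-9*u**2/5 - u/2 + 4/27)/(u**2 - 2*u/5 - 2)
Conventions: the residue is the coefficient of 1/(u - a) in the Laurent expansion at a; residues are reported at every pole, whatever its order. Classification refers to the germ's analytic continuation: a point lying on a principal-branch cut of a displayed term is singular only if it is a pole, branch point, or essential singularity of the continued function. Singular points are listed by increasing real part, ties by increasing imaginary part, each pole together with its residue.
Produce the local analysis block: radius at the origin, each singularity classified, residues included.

Denominator factor (u**2 - 2*u/5 - 2): discriminant 204/25, real irrational roots 1/5 + (1/5)*sqrt(51) and 1/5 - (1/5)*sqrt(51); poles of order 1, moduli 1/5 + (1/5)*sqrt(51) and -1/5 + (1/5)*sqrt(51).
The radius of convergence is the smallest modulus among the singular points: -1/5 + (1/5)*sqrt(51).
The factor u**2 - 2*u/5 - 2 splits as (u - a)(u - a') with a = 1/5 - (1/5)*sqrt(51), a' = 1/5 + (1/5)*sqrt(51). At the order-1 pole a set g(u) = (u - a)*f(u) = [-9*u**2/5 - u/2 + 4/27] / (u - a').
Simple pole: residue = g(a) at a = 1/5 - (1/5)*sqrt(51), which is -61/100 + (24947/137700)*sqrt(51).
The factor u**2 - 2*u/5 - 2 splits as (u - a)(u - a') with a = 1/5 + (1/5)*sqrt(51), a' = 1/5 - (1/5)*sqrt(51). At the order-1 pole a set g(u) = (u - a)*f(u) = [-9*u**2/5 - u/2 + 4/27] / (u - a').
Simple pole: residue = g(a) at a = 1/5 + (1/5)*sqrt(51), which is -61/100 - (24947/137700)*sqrt(51).
List the singular points by increasing real part (a conjugate pair: the negative imaginary part first).

Radius of convergence at 0: -1/5 + (1/5)*sqrt(51).
At 1/5 - (1/5)*sqrt(51): a pole of order 1; residue -61/100 + (24947/137700)*sqrt(51).
At 1/5 + (1/5)*sqrt(51): a pole of order 1; residue -61/100 - (24947/137700)*sqrt(51).


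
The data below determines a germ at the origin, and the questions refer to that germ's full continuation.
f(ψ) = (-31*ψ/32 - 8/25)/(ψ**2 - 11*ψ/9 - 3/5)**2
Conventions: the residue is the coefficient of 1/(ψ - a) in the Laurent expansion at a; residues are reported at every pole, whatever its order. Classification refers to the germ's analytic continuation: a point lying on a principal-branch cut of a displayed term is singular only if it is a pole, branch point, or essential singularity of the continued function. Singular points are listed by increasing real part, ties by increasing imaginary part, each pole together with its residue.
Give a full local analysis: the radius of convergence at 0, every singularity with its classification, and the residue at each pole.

Denominator factor (ψ**2 - 11*ψ/9 - 3/5)^2: discriminant 1577/405, real irrational roots 11/18 + (1/90)*sqrt(7885) and 11/18 - (1/90)*sqrt(7885); poles of order 2, moduli 11/18 + (1/90)*sqrt(7885) and -11/18 + (1/90)*sqrt(7885).
The radius of convergence is the smallest modulus among the singular points: -11/18 + (1/90)*sqrt(7885).
The factor ψ**2 - 11*ψ/9 - 3/5 splits as (ψ - a)(ψ - a') with a = 11/18 - (1/90)*sqrt(7885), a' = 11/18 + (1/90)*sqrt(7885). At the order-2 pole a set g(ψ) = (ψ - a)^2*f(ψ) = [-31*ψ/32 - 8/25] / (ψ - a')^2.
Order-2 pole: residue = g'(a); g'(11/18 - (1/90)*sqrt(7885)) = -(1063773/397908640)*sqrt(7885), so the residue is -(1063773/397908640)*sqrt(7885).
The factor ψ**2 - 11*ψ/9 - 3/5 splits as (ψ - a)(ψ - a') with a = 11/18 + (1/90)*sqrt(7885), a' = 11/18 - (1/90)*sqrt(7885). At the order-2 pole a set g(ψ) = (ψ - a)^2*f(ψ) = [-31*ψ/32 - 8/25] / (ψ - a')^2.
Order-2 pole: residue = g'(a); g'(11/18 + (1/90)*sqrt(7885)) = (1063773/397908640)*sqrt(7885), so the residue is (1063773/397908640)*sqrt(7885).
List the singular points by increasing real part (a conjugate pair: the negative imaginary part first).

Radius of convergence at 0: -11/18 + (1/90)*sqrt(7885).
At 11/18 - (1/90)*sqrt(7885): a pole of order 2; residue -(1063773/397908640)*sqrt(7885).
At 11/18 + (1/90)*sqrt(7885): a pole of order 2; residue (1063773/397908640)*sqrt(7885).


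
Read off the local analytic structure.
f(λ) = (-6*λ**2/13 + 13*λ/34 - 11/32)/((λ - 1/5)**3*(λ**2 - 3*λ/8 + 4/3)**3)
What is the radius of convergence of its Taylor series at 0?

Denominator factor (λ**2 - 3*λ/8 + 4/3)^3: discriminant -997/192, complex-conjugate roots (3/16) + ((1/48)*sqrt(2991))*i and (3/16) - ((1/48)*sqrt(2991))*i; poles of order 3, moduli (2/3)*sqrt(3) and (2/3)*sqrt(3).
Denominator factor (λ - 1/5)^3: pole of order 3 at 1/5, modulus 1/5.
The radius of convergence is the smallest modulus among the singular points: 1/5.

The radius of convergence is 1/5.


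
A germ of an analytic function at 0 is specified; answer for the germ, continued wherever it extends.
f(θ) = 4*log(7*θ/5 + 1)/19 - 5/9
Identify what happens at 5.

The point is a regular point.

There is no denominator, hence no pole anywhere.
Branch term log(1 - θ/(-5/7)): argument at 5 is 8, nonzero, so 5 is not its branch point (a point on a principal cut is still regular for the continued germ).
So the germ continues analytically to 5.


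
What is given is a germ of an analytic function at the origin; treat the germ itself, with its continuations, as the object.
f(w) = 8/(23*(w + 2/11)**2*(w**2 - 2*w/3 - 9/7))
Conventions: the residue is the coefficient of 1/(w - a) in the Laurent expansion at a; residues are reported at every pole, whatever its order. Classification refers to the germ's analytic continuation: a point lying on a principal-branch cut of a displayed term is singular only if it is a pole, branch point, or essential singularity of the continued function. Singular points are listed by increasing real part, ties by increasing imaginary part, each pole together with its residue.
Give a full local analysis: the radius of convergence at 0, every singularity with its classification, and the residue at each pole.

Radius of convergence at 0: 2/11.
At 1/3 - (2/21)*sqrt(154): a pole of order 1; residue -26609352/190109375 - (2927001/190109375)*sqrt(154).
At -2/11: a pole of order 2; residue 53218704/190109375.
At 1/3 + (2/21)*sqrt(154): a pole of order 1; residue -26609352/190109375 + (2927001/190109375)*sqrt(154).


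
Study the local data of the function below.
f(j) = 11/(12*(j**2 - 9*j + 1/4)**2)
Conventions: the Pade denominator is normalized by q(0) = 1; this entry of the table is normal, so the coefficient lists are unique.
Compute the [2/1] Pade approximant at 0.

The Pade approximant has numerator coefficients [44/3, 34320/97, 1847648/291]; denominator coefficients [1, -4644/97].

Taylor coefficients needed (expand at 0): a_0 = 44/3, a_1 = 1056, a_2 = 170720/3, a_3 = 2724480.
Write the denominator as Q(j) = 1 + q1*j. Requiring Q*f - P = O(j^4) with deg P <= 2 kills the coefficients of j^3..j^3 in Q*f:
  j^3: a_3 + q1*a_2 = 0, i.e. 2724480 + (170720/3)*q1 = 0.
Solving this linear system: q1 = -4644/97.
The numerator is Q*f truncated at degree 2: P0 = a_0 = 44/3; P1 = a_1 + q1*a_0 = 34320/97; P2 = a_2 + q1*a_1 = 1847648/291.


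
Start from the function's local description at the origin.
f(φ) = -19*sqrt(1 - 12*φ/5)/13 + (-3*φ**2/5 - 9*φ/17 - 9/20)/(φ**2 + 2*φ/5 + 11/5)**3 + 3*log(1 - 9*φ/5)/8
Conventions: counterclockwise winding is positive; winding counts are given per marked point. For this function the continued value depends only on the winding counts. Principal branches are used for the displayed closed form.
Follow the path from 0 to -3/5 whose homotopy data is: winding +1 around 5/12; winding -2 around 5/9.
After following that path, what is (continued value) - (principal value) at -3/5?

Continued minus principal equals ((38/65)*sqrt(61)) - ((3/2)*pi)*i.

The rational part is single-valued and drops out of the difference; each branch term changes only by its own monodromy.
(3/8)*log(1 - φ/(5/9)): each positive loop around 5/9 adds 2*pi*i to the log, so winding -2 contributes (3/8)*(-2)*2*pi*i = -(3/2)*pi*i.
(-19/13)*sqrt(1 - φ/(5/12)): winding +1 is odd, the square root flips sign, contributing -2*(-19/13)*sqrt(1 - (-3/5)/(5/12)) = -2*(-19/13)*sqrt(61/25) = (38/65)*sqrt(61).
Summing the contributions at φ = -3/5 gives ((38/65)*sqrt(61)) - ((3/2)*pi)*i.


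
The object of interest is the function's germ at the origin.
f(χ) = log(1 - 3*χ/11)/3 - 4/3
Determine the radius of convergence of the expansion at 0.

The radius of convergence is 11/3.

Branch term (1/3)*log(1 - χ/(11/3)): its argument vanishes at χ = 11/3, a logarithmic branch point, modulus 11/3.
The radius of convergence is the smallest modulus among the singular points: 11/3.


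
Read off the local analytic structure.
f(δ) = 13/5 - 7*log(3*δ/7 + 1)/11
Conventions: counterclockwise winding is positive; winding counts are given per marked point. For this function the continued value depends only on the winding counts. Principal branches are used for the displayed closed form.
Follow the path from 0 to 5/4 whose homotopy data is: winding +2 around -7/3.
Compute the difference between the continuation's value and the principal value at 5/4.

Continued minus principal equals -(28/11)*pi*i.

The rational part is single-valued and drops out of the difference; each branch term changes only by its own monodromy.
(-7/11)*log(1 - δ/(-7/3)): each positive loop around -7/3 adds 2*pi*i to the log, so winding +2 contributes (-7/11)*(2)*2*pi*i = -(28/11)*pi*i.
Summing the contributions at δ = 5/4 gives -(28/11)*pi*i.


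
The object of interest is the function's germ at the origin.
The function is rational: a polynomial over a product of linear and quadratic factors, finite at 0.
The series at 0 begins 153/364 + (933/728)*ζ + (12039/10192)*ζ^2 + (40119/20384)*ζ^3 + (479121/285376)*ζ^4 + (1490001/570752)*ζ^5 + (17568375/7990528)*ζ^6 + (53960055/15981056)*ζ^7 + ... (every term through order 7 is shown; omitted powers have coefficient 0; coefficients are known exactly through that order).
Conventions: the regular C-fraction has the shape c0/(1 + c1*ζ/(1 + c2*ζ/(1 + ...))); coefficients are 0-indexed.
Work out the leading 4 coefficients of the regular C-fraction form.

Taylor coefficients (read off): a_0 = 153/364, a_1 = 933/728, a_2 = 12039/10192, a_3 = 40119/20384.
c0 = a_0 = 153/364. Peel one level at a time: if S = 1 + c*ζ/S' with S'(0) = 1, then c is the ζ-coefficient of S and S' = c*ζ/(S - 1).
S_1 = c0/f = 1 + (-311/102)*ζ + (118096/18207)*ζ^2 + ...; c1 = -311/102.
S_2 = c1*ζ/(S_1 - 1) = 1 + (236192/111027)*ζ + (-3252213/4739329)*ζ^2 + ...; c2 = 236192/111027.
S_3 = c2*ζ/(S_2 - 1) = 1 + (165862863/514189984)*ζ + ...; c3 = 165862863/514189984.

The regular C-fraction coefficients are [153/364, -311/102, 236192/111027, 165862863/514189984].


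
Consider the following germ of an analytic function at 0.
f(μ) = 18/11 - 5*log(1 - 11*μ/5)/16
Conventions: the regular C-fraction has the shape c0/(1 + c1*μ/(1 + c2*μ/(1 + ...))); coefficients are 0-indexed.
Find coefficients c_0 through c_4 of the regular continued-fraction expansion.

Taylor coefficients (expand at 0): a_0 = 18/11, a_1 = 11/16, a_2 = 121/160, a_3 = 1331/1200, a_4 = 14641/8000.
c0 = a_0 = 18/11. Peel one level at a time: if S = 1 + c*μ/S' with S'(0) = 1, then c is the μ-coefficient of S and S' = c*μ/(S - 1).
S_1 = c0/f = 1 + (-121/288)*μ + (-118459/414720)*μ^2 + ...; c1 = -121/288.
S_2 = c1*μ/(S_1 - 1) = 1 + (-979/1440)*μ + (-121/300)*μ^2 + ...; c2 = -979/1440.
S_3 = c2*μ/(S_2 - 1) = 1 + (-264/445)*μ + (-59532/198025)*μ^2 + ...; c3 = -264/445.
S_4 = c3*μ/(S_3 - 1) = 1 + (-451/890)*μ + ...; c4 = -451/890.

The regular C-fraction coefficients are [18/11, -121/288, -979/1440, -264/445, -451/890].


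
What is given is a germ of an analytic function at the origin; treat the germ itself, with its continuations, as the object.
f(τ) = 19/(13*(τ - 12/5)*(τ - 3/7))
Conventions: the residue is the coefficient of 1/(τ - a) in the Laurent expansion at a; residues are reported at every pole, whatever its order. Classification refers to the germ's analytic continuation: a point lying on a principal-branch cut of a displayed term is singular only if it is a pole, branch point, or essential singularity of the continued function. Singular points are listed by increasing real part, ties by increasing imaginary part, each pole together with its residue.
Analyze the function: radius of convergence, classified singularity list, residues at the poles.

Radius of convergence at 0: 3/7.
At 3/7: a pole of order 1; residue -665/897.
At 12/5: a pole of order 1; residue 665/897.

Denominator factor (τ - 3/7): pole of order 1 at 3/7, modulus 3/7.
Denominator factor (τ - 12/5): pole of order 1 at 12/5, modulus 12/5.
The radius of convergence is the smallest modulus among the singular points: 3/7.
At the order-1 pole 3/7 set g(τ) = (τ - (3/7))*f(τ) = 19/(13*(τ - 12/5)).
Simple pole: residue = g(a) at a = 3/7, which is -665/897.
At the order-1 pole 12/5 set g(τ) = (τ - (12/5))*f(τ) = 19/(13*(τ - 3/7)).
Simple pole: residue = g(a) at a = 12/5, which is 665/897.
List the singular points by increasing real part (a conjugate pair: the negative imaginary part first).


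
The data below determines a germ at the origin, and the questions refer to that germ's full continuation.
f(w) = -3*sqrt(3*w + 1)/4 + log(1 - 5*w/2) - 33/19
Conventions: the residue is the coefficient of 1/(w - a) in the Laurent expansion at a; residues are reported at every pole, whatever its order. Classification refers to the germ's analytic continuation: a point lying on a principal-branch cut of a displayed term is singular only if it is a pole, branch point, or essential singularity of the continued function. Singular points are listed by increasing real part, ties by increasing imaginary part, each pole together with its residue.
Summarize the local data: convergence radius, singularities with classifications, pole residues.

Branch term (-3/4)*sqrt(1 - w/(-1/3)): its argument vanishes at w = -1/3, a square-root branch point, modulus 1/3.
Branch term (1)*log(1 - w/(2/5)): its argument vanishes at w = 2/5, a logarithmic branch point, modulus 2/5.
The radius of convergence is the smallest modulus among the singular points: 1/3.
List the singular points by increasing real part (a conjugate pair: the negative imaginary part first).

Radius of convergence at 0: 1/3.
At -1/3: an algebraic (square-root) branch point.
At 2/5: a logarithmic branch point.


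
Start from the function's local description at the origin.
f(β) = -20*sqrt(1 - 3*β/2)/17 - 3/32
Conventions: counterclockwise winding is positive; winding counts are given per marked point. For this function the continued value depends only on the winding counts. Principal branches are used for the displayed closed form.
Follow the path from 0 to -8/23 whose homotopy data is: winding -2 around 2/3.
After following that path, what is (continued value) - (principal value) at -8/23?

The rational part is single-valued and drops out of the difference; each branch term changes only by its own monodromy.
(-20/17)*sqrt(1 - β/(2/3)): winding -2 is even, the square root returns to the same sheet, contribution 0.
Summing the contributions at β = -8/23 gives 0.

Continued minus principal equals 0.


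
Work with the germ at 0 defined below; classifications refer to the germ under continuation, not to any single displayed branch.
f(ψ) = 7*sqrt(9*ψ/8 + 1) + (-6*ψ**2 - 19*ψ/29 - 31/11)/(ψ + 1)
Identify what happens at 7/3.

The point is a regular point.

Denominator factors: ψ + 1 = 10/3 at ψ = 7/3 — none vanishes.
Branch term sqrt(1 - ψ/(-8/9)): argument at 7/3 is 29/8, nonzero, so 7/3 is not its branch point (a point on a principal cut is still regular for the continued germ).
So the germ continues analytically to 7/3.


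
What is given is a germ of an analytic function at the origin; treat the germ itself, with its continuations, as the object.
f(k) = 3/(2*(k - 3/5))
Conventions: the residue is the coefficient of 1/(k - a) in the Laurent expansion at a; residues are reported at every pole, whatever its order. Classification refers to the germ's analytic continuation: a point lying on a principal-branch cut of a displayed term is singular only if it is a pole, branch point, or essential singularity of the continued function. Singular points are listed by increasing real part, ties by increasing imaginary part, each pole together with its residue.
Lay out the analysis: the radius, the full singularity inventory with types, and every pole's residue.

Denominator factor (k - 3/5): pole of order 1 at 3/5, modulus 3/5.
The radius of convergence is the smallest modulus among the singular points: 3/5.
At the order-1 pole 3/5 set g(k) = (k - (3/5))*f(k) = 3/2.
Simple pole: residue = g(a) at a = 3/5, which is 3/2.

Radius of convergence at 0: 3/5.
At 3/5: a pole of order 1; residue 3/2.


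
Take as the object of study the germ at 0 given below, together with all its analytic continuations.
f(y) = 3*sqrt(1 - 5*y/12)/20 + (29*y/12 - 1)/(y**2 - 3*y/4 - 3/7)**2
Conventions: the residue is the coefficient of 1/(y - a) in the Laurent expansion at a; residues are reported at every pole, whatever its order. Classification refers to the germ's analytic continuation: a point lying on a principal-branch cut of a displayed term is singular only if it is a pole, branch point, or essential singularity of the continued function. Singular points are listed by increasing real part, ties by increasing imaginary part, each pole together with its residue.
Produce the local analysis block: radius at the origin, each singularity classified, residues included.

Denominator factor (y**2 - 3*y/4 - 3/7)^2: discriminant 255/112, real irrational roots 3/8 + (1/56)*sqrt(1785) and 3/8 - (1/56)*sqrt(1785); poles of order 2, moduli 3/8 + (1/56)*sqrt(1785) and -3/8 + (1/56)*sqrt(1785).
Branch term (3/20)*sqrt(1 - y/(12/5)): its argument vanishes at y = 12/5, a square-root branch point, modulus 12/5.
The radius of convergence is the smallest modulus among the singular points: -3/8 + (1/56)*sqrt(1785).
The branch term is analytic at 3/8 - (1/56)*sqrt(1785) and contributes nothing to the residue; only the rational part matters.
The factor y**2 - 3*y/4 - 3/7 splits as (y - a)(y - a') with a = 3/8 - (1/56)*sqrt(1785), a' = 3/8 + (1/56)*sqrt(1785). At the order-2 pole a set g(y) = (y - a)^2*(rational part) = [29*y/12 - 1] / (y - a')^2.
Order-2 pole: residue = g'(a); g'(3/8 - (1/56)*sqrt(1785)) = -(28/21675)*sqrt(1785), so the residue is -(28/21675)*sqrt(1785).
The branch term is analytic at 3/8 + (1/56)*sqrt(1785) and contributes nothing to the residue; only the rational part matters.
The factor y**2 - 3*y/4 - 3/7 splits as (y - a)(y - a') with a = 3/8 + (1/56)*sqrt(1785), a' = 3/8 - (1/56)*sqrt(1785). At the order-2 pole a set g(y) = (y - a)^2*(rational part) = [29*y/12 - 1] / (y - a')^2.
Order-2 pole: residue = g'(a); g'(3/8 + (1/56)*sqrt(1785)) = (28/21675)*sqrt(1785), so the residue is (28/21675)*sqrt(1785).
List the singular points by increasing real part (a conjugate pair: the negative imaginary part first).

Radius of convergence at 0: -3/8 + (1/56)*sqrt(1785).
At 3/8 - (1/56)*sqrt(1785): a pole of order 2; residue -(28/21675)*sqrt(1785).
At 3/8 + (1/56)*sqrt(1785): a pole of order 2; residue (28/21675)*sqrt(1785).
At 12/5: an algebraic (square-root) branch point.


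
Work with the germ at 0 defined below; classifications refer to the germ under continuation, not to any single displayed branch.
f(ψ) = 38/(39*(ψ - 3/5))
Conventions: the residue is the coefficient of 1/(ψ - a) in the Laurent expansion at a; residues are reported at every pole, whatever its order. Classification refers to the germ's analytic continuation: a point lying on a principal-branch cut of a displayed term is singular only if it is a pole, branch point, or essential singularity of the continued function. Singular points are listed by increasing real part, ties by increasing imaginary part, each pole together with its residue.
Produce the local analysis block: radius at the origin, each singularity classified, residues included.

Denominator factor (ψ - 3/5): pole of order 1 at 3/5, modulus 3/5.
The radius of convergence is the smallest modulus among the singular points: 3/5.
At the order-1 pole 3/5 set g(ψ) = (ψ - (3/5))*f(ψ) = 38/39.
Simple pole: residue = g(a) at a = 3/5, which is 38/39.

Radius of convergence at 0: 3/5.
At 3/5: a pole of order 1; residue 38/39.


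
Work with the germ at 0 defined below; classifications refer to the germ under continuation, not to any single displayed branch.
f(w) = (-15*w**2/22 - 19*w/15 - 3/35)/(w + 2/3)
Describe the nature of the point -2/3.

The point is a pole of order 1.

The denominator factor w + 2/3 vanishes at -2/3 and appears to the power 1; the numerator there equals 1579/3465, nonzero, and no other factor vanishes.
Hence a pole whose order is the multiplicity, 1.


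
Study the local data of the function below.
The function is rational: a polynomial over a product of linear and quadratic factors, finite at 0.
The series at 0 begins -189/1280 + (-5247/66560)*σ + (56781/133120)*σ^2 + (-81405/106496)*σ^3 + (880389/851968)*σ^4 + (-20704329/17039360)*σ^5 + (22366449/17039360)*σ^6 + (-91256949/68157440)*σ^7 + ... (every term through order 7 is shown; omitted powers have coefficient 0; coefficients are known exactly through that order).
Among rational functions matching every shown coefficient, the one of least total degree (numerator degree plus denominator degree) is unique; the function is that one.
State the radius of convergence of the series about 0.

No rational of total degree below 4 reproduces all 8 coefficients; solving the [1/3] Pade equations on them gives f(σ) = (-38*σ/39 - 7/20)/(σ + 4/3)**3, whose expansion matches every shown term.
Denominator factor (σ + 4/3)^3: pole of order 3 at -4/3, modulus 4/3.
The radius of convergence is the smallest modulus among the singular points: 4/3.

The radius of convergence is 4/3.
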